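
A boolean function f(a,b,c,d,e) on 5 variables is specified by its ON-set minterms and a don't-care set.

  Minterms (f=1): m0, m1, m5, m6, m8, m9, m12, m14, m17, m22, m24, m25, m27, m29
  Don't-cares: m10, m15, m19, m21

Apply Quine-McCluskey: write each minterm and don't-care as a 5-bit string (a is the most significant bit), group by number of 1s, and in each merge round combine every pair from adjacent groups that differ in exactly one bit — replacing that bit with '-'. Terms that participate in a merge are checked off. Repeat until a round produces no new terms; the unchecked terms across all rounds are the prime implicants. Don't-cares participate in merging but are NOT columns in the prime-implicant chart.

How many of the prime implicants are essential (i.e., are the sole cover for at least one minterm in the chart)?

Round 0: 00000✓ 00001✓ 00101✓ 00110✓ 01000✓ 01001✓ 01010✓ 01100✓ 01110✓ 01111✓ 10001✓ 10011✓ 10101✓ 10110✓ 11000✓ 11001✓ 11011✓ 11101✓
Round 1: -0001✓ -0101✓ -0110 -1000✓ -1001✓ 0-000✓ 0-001✓ 0-110 00-01✓ 0000-✓ 01-00✓ 01-10✓ 010-0✓ 0100-✓ 011-0✓ 0111- 1-001✓ 1-011✓ 1-101✓ 10-01✓ 100-1✓ 11-01✓ 110-1✓ 1100-✓
Round 2: --001 -0-01 -100- 0-00- 01--0 1--01 1-0-1
PIs = {--001, -0-01, -0110, -100-, 0-00-, 0-110, 01--0, 0111-, 1--01, 1-0-1}
Coverage chart:
  m0: 0-00- ←essential
  m1: --001,-0-01,0-00-
  m5: -0-01 ←essential
  m6: -0110,0-110
  m8: -100-,0-00-,01--0
  m9: --001,-100-,0-00-
  m12: 01--0 ←essential
  m14: 0-110,01--0,0111-
  m17: --001,-0-01,1--01,1-0-1
  m22: -0110 ←essential
  m24: -100- ←essential
  m25: --001,-100-,1--01,1-0-1
  m27: 1-0-1 ←essential
  m29: 1--01 ←essential
Essential: -0-01, -0110, -100-, 0-00-, 01--0, 1--01, 1-0-1

7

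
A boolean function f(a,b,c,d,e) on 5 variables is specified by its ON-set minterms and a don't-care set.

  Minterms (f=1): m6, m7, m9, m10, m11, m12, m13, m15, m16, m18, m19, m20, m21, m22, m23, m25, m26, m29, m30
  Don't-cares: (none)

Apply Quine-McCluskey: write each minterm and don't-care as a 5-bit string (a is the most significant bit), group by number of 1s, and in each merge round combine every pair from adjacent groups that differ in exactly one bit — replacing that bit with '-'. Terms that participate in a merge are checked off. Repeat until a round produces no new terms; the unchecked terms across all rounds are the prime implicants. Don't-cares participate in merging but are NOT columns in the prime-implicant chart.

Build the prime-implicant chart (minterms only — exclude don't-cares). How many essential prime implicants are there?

6

[col 0] 00110*, 00111*, 01001*, 01010*, 01011*, 01100*, 01101*, 01111*, 10000*, 10010*, 10011*, 10100*, 10101*, 10110*, 10111*, 11001*, 11010*, 11101*, 11110*
[col 1] -0110*, -0111*, -1001*, -1010, -1101*, 0-111, 0011-*, 01-01*, 01-11*, 010-1*, 0101-, 011-1*, 0110-, 1-010*, 1-101, 1-110*, 10-00*, 10-10*, 10-11*, 100-0*, 1001-*, 101-0*, 101-1*, 1010-*, 1011-*, 11-01*, 11-10*
[col 2] -011-, -1-01, 01--1, 1--10, 10--0, 10-1-, 101--
Prime implicants: -011-, -1-01, -1010, 0-111, 01--1, 0101-, 0110-, 1--10, 1-101, 10--0, 10-1-, 101--
PI chart (minterm → PIs covering it):
  6 | -011-  (sole → essential)
  7 | -011-,0-111
  9 | -1-01,01--1
  10 | -1010,0101-
  11 | 01--1,0101-
  12 | 0110-  (sole → essential)
  13 | -1-01,01--1,0110-
  15 | 0-111,01--1
  16 | 10--0  (sole → essential)
  18 | 1--10,10--0,10-1-
  19 | 10-1-  (sole → essential)
  20 | 10--0,101--
  21 | 1-101,101--
  22 | -011-,1--10,10--0,10-1-,101--
  23 | -011-,10-1-,101--
  25 | -1-01  (sole → essential)
  26 | -1010,1--10
  29 | -1-01,1-101
  30 | 1--10  (sole → essential)
Essential prime implicants: -011-, -1-01, 0110-, 1--10, 10--0, 10-1-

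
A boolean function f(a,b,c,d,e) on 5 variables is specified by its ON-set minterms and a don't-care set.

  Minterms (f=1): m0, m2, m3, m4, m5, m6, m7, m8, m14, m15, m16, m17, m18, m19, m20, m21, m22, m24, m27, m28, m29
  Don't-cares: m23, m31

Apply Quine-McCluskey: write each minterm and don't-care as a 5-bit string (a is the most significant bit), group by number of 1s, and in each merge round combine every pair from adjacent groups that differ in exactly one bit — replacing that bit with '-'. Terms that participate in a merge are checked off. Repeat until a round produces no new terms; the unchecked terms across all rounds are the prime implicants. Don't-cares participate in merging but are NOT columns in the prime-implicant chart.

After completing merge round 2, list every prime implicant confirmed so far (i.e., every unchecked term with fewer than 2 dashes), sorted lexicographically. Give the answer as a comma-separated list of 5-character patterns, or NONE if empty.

NONE

[col 0] 00000*, 00010*, 00011*, 00100*, 00101*, 00110*, 00111*, 01000*, 01110*, 01111*, 10000*, 10001*, 10010*, 10011*, 10100*, 10101*, 10110*, 10111*, 11000*, 11011*, 11100*, 11101*, 11111*
[col 1] -0000*, -0010*, -0011*, -0100*, -0101*, -0110*, -0111*, -1000*, -1111*, 0-000*, 0-110*, 0-111*, 00-00*, 00-10*, 00-11*, 000-0*, 0001-*, 001-0*, 001-1*, 0010-*, 0011-*, 0111-*, 1-000*, 1-011*, 1-100*, 1-101*, 1-111*, 10-00*, 10-01*, 10-10*, 10-11*, 100-0*, 100-1*, 1000-*, 1001-*, 101-0*, 101-1*, 1010-*, 1011-*, 11-00*, 11-11*, 111-1*, 1110-*
[col 2] --000, --111, -0-00*, -0-10*, -0-11*, -00-0*, -001-*, -01-0*, -01-1*, -010-*, -011-*, 0-11-, 00--0*, 00-1-*, 001--*, 1--00, 1--11, 1-1-1, 1-10-, 10--0*, 10--1*, 10-0-*, 10-1-*, 100--*, 101--*
[col 3] -0--0, -0-1-, -01--, 10---
Prime implicants: --000, --111, -0--0, -0-1-, -01--, 0-11-, 1--00, 1--11, 1-1-1, 1-10-, 10---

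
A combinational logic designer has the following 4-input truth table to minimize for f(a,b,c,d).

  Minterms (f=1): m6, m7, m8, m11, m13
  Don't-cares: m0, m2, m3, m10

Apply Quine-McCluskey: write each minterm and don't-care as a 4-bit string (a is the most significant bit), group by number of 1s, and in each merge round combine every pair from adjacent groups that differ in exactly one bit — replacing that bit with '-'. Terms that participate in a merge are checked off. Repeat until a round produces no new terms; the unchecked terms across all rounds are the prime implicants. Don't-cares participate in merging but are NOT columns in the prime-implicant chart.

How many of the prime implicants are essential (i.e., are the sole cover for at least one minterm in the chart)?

4

Round 0: 0000✓ 0010✓ 0011✓ 0110✓ 0111✓ 1000✓ 1010✓ 1011✓ 1101
Round 1: -000✓ -010✓ -011✓ 0-10✓ 0-11✓ 00-0✓ 001-✓ 011-✓ 10-0✓ 101-✓
Round 2: -0-0 -01- 0-1-
PIs = {-0-0, -01-, 0-1-, 1101}
Coverage chart:
  m6: 0-1- ←essential
  m7: 0-1- ←essential
  m8: -0-0 ←essential
  m11: -01- ←essential
  m13: 1101 ←essential
Essential: -0-0, -01-, 0-1-, 1101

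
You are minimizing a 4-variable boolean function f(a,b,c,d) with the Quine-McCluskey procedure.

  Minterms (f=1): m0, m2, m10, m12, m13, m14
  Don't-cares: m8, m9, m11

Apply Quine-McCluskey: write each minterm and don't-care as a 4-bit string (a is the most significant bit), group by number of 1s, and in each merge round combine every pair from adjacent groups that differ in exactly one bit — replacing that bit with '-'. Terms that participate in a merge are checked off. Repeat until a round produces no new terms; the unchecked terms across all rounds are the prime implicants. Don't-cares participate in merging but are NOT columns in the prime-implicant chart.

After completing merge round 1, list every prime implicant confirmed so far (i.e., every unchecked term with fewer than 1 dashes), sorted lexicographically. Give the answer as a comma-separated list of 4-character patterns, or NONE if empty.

Round 0: 0000✓ 0010✓ 1000✓ 1001✓ 1010✓ 1011✓ 1100✓ 1101✓ 1110✓
Round 1: -000✓ -010✓ 00-0✓ 1-00✓ 1-01✓ 1-10✓ 10-0✓ 10-1✓ 100-✓ 101-✓ 11-0✓ 110-✓
Round 2: -0-0 1--0 1-0- 10--
PIs = {-0-0, 1--0, 1-0-, 10--}

NONE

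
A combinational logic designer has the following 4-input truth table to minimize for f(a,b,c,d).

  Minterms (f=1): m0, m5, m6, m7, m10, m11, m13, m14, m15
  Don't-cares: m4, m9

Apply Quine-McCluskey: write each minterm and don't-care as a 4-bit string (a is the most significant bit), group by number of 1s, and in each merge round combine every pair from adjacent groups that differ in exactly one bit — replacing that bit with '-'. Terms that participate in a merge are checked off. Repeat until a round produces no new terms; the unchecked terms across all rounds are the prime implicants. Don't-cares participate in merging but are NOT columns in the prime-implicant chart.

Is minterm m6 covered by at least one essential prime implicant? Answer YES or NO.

NO

Round 0: 0000✓ 0100✓ 0101✓ 0110✓ 0111✓ 1001✓ 1010✓ 1011✓ 1101✓ 1110✓ 1111✓
Round 1: -101✓ -110✓ -111✓ 0-00 01-0✓ 01-1✓ 010-✓ 011-✓ 1-01✓ 1-10✓ 1-11✓ 10-1✓ 101-✓ 11-1✓ 111-✓
Round 2: -1-1 -11- 01-- 1--1 1-1-
PIs = {-1-1, -11-, 0-00, 01--, 1--1, 1-1-}
Coverage chart:
  m0: 0-00 ←essential
  m5: -1-1,01--
  m6: -11-,01--
  m7: -1-1,-11-,01--
  m10: 1-1- ←essential
  m11: 1--1,1-1-
  m13: -1-1,1--1
  m14: -11-,1-1-
  m15: -1-1,-11-,1--1,1-1-
Essential: 0-00, 1-1-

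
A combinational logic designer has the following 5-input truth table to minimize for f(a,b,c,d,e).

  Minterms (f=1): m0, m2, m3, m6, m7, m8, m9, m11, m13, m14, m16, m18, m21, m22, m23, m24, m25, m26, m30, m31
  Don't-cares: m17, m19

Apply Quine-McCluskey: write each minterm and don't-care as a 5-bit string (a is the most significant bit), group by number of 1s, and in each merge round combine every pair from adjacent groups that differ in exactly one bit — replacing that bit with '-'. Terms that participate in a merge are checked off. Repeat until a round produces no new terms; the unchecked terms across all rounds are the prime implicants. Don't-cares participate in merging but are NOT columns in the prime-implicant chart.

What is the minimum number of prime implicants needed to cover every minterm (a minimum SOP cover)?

[col 0] 00000*, 00010*, 00011*, 00110*, 00111*, 01000*, 01001*, 01011*, 01101*, 01110*, 10000*, 10001*, 10010*, 10011*, 10101*, 10110*, 10111*, 11000*, 11001*, 11010*, 11110*, 11111*
[col 1] -0000*, -0010*, -0011*, -0110*, -0111*, -1000*, -1001*, -1110*, 0-000*, 0-011, 0-110*, 00-10*, 00-11*, 000-0*, 0001-*, 0011-*, 01-01, 010-1, 0100-*, 1-000*, 1-001*, 1-010*, 1-110*, 1-111*, 10-01*, 10-10*, 10-11*, 100-0*, 100-1*, 1000-*, 1001-*, 101-1*, 1011-*, 11-10*, 110-0*, 1100-*, 1111-*
[col 2] --000, --110, -0-10*, -0-11*, -00-0, -001-*, -011-*, -100-, 00-1-*, 1--10, 1-0-0, 1-00-, 1-11-, 10--1, 10-1-*, 100--
[col 3] -0-1-
Prime implicants: --000, --110, -0-1-, -00-0, -100-, 0-011, 01-01, 010-1, 1--10, 1-0-0, 1-00-, 1-11-, 10--1, 100--
PI chart (minterm → PIs covering it):
  0 | --000,-00-0
  2 | -0-1-,-00-0
  3 | -0-1-,0-011
  6 | --110,-0-1-
  7 | -0-1-  (sole → essential)
  8 | --000,-100-
  9 | -100-,01-01,010-1
  11 | 0-011,010-1
  13 | 01-01  (sole → essential)
  14 | --110  (sole → essential)
  16 | --000,-00-0,1-0-0,1-00-,100--
  18 | -0-1-,-00-0,1--10,1-0-0,100--
  21 | 10--1  (sole → essential)
  22 | --110,-0-1-,1--10,1-11-
  23 | -0-1-,1-11-,10--1
  24 | --000,-100-,1-0-0,1-00-
  25 | -100-,1-00-
  26 | 1--10,1-0-0
  30 | --110,1--10,1-11-
  31 | 1-11-  (sole → essential)
Essential prime implicants: --110, -0-1-, 01-01, 1-11-, 10--1
Petrick residual → --000, -100-, 0-011, 1--10
Minimum SOP uses 9 PIs: c'd'e' + cde' + b'd + bc'd' + a'c'de + a'bd'e + ade' + acd + ab'e

9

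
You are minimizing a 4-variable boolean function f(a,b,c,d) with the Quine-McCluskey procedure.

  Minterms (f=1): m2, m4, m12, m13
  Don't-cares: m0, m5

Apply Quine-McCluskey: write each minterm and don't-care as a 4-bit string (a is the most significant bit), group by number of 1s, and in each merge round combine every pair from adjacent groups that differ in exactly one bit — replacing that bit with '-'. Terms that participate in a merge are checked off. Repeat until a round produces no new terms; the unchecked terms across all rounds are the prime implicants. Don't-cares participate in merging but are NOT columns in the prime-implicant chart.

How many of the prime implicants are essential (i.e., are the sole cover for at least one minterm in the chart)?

size-2^0 implicants → 0000(✓)  0010(✓)  0100(✓)  0101(✓)  1100(✓)  1101(✓)
size-2^1 implicants → -100(✓)  -101(✓)  0-00  00-0  010-(✓)  110-(✓)
size-2^2 implicants → -10-
Unchecked terms (primes): -10-, 0-00, 00-0
Minterm coverage:
  m2 ⊆ 00-0 [E]
  m4 ⊆ -10-,0-00
  m12 ⊆ -10- [E]
  m13 ⊆ -10- [E]
E = {-10-, 00-0}

2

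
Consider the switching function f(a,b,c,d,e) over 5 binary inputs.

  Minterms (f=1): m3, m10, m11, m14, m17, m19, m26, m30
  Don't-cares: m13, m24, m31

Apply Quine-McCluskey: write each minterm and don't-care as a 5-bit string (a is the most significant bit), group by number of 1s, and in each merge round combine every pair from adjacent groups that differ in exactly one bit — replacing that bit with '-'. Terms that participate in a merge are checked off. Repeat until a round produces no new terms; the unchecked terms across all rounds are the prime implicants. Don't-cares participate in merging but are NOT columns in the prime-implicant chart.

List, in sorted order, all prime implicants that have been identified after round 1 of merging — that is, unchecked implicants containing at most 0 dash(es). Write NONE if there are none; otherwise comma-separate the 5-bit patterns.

01101

size-2^0 implicants → 00011(✓)  01010(✓)  01011(✓)  01101  01110(✓)  10001(✓)  10011(✓)  11000(✓)  11010(✓)  11110(✓)  11111(✓)
size-2^1 implicants → -0011  -1010(✓)  -1110(✓)  0-011  01-10(✓)  0101-  100-1  11-10(✓)  110-0  1111-
size-2^2 implicants → -1-10
Unchecked terms (primes): -0011, -1-10, 0-011, 0101-, 01101, 100-1, 110-0, 1111-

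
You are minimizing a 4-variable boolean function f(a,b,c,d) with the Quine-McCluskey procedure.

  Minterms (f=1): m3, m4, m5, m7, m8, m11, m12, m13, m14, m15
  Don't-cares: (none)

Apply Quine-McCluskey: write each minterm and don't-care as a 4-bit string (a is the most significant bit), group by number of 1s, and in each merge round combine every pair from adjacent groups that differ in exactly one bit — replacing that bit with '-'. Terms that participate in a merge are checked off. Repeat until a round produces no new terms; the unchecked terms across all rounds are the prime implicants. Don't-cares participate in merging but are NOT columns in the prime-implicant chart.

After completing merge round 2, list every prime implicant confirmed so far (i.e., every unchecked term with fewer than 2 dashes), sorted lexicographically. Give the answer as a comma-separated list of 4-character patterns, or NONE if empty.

1-00

size-2^0 implicants → 0011(✓)  0100(✓)  0101(✓)  0111(✓)  1000(✓)  1011(✓)  1100(✓)  1101(✓)  1110(✓)  1111(✓)
size-2^1 implicants → -011(✓)  -100(✓)  -101(✓)  -111(✓)  0-11(✓)  01-1(✓)  010-(✓)  1-00  1-11(✓)  11-0(✓)  11-1(✓)  110-(✓)  111-(✓)
size-2^2 implicants → --11  -1-1  -10-  11--
Unchecked terms (primes): --11, -1-1, -10-, 1-00, 11--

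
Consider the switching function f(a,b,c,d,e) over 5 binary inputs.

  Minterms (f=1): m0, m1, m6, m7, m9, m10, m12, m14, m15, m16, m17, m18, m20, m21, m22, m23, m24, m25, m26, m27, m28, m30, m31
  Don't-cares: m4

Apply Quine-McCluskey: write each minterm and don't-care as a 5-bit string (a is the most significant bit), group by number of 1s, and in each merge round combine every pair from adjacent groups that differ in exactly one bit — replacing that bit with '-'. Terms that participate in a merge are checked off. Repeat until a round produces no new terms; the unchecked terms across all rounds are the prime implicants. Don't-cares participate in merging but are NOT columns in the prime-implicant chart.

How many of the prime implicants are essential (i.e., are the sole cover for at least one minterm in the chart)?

5

Round 0: 00000✓ 00001✓ 00100✓ 00110✓ 00111✓ 01001✓ 01010✓ 01100✓ 01110✓ 01111✓ 10000✓ 10001✓ 10010✓ 10100✓ 10101✓ 10110✓ 10111✓ 11000✓ 11001✓ 11010✓ 11011✓ 11100✓ 11110✓ 11111✓
Round 1: -0000✓ -0001✓ -0100✓ -0110✓ -0111✓ -1001✓ -1010✓ -1100✓ -1110✓ -1111✓ 0-001✓ 0-100✓ 0-110✓ 0-111✓ 00-00✓ 0000-✓ 001-0✓ 0011-✓ 01-10✓ 011-0✓ 0111-✓ 1-000✓ 1-001✓ 1-010✓ 1-100✓ 1-110✓ 1-111✓ 10-00✓ 10-01✓ 10-10✓ 100-0✓ 1000-✓ 101-0✓ 101-1✓ 1010-✓ 1011-✓ 11-00✓ 11-10✓ 11-11✓ 110-0✓ 110-1✓ 1100-✓ 1101-✓ 111-0✓ 1111-✓
Round 2: --001 --100✓ --110✓ --111✓ -0-00 -000- -01-0✓ -011-✓ -1-10 -11-0✓ -111-✓ 0-1-0✓ 0-11-✓ 1--00✓ 1--10✓ 1-0-0✓ 1-00- 1-1-0✓ 1-11-✓ 10--0✓ 10-0- 101-- 11--0✓ 11-1- 110--
Round 3: --1-0 --11- 1---0
PIs = {--001, --1-0, --11-, -0-00, -000-, -1-10, 1---0, 1-00-, 10-0-, 101--, 11-1-, 110--}
Coverage chart:
  m0: -0-00,-000-
  m1: --001,-000-
  m6: --1-0,--11-
  m7: --11- ←essential
  m9: --001 ←essential
  m10: -1-10 ←essential
  m12: --1-0 ←essential
  m14: --1-0,--11-,-1-10
  m15: --11- ←essential
  m16: -0-00,-000-,1---0,1-00-,10-0-
  m17: --001,-000-,1-00-,10-0-
  m18: 1---0 ←essential
  m20: --1-0,-0-00,1---0,10-0-,101--
  m21: 10-0-,101--
  m22: --1-0,--11-,1---0,101--
  m23: --11-,101--
  m24: 1---0,1-00-,110--
  m25: --001,1-00-,110--
  m26: -1-10,1---0,11-1-,110--
  m27: 11-1-,110--
  m28: --1-0,1---0
  m30: --1-0,--11-,-1-10,1---0,11-1-
  m31: --11-,11-1-
Essential: --001, --1-0, --11-, -1-10, 1---0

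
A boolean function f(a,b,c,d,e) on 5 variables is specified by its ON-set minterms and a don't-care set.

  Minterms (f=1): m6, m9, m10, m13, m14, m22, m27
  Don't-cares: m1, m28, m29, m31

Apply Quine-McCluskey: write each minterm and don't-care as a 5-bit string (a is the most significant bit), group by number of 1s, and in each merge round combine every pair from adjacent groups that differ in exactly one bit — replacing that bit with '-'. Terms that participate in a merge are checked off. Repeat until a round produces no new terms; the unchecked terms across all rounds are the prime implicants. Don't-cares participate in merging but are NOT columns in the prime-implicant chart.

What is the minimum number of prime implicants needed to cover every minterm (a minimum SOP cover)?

Round 0: 00001✓ 00110✓ 01001✓ 01010✓ 01101✓ 01110✓ 10110✓ 11011✓ 11100✓ 11101✓ 11111✓
Round 1: -0110 -1101 0-001 0-110 01-01 01-10 11-11 111-1 1110-
PIs = {-0110, -1101, 0-001, 0-110, 01-01, 01-10, 11-11, 111-1, 1110-}
Coverage chart:
  m6: -0110,0-110
  m9: 0-001,01-01
  m10: 01-10 ←essential
  m13: -1101,01-01
  m14: 0-110,01-10
  m22: -0110 ←essential
  m27: 11-11 ←essential
Essential: -0110, 01-10, 11-11
Petrick residual → 01-01
Min cover (4 terms): b'cde' + a'bd'e + a'bde' + abde

4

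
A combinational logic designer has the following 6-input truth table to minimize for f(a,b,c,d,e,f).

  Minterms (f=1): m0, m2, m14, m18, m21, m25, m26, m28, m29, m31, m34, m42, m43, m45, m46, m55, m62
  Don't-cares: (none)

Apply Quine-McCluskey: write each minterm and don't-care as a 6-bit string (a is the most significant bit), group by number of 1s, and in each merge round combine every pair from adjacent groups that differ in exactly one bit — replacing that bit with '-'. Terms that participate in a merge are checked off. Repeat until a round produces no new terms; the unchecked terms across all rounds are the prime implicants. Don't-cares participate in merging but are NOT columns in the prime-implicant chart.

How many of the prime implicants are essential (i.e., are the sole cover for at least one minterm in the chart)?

11

Round 0: 000000✓ 000010✓ 001110✓ 010010✓ 010101✓ 011001✓ 011010✓ 011100✓ 011101✓ 011111✓ 100010✓ 101010✓ 101011✓ 101101 101110✓ 110111 111110✓
Round 1: -00010 -01110 0-0010 0000-0 01-010 01-101 011-01 0111-1 01110- 1-1110 10-010 101-10 10101-
PIs = {-00010, -01110, 0-0010, 0000-0, 01-010, 01-101, 011-01, 0111-1, 01110-, 1-1110, 10-010, 101-10, 10101-, 101101, 110111}
Coverage chart:
  m0: 0000-0 ←essential
  m2: -00010,0-0010,0000-0
  m14: -01110 ←essential
  m18: 0-0010,01-010
  m21: 01-101 ←essential
  m25: 011-01 ←essential
  m26: 01-010 ←essential
  m28: 01110- ←essential
  m29: 01-101,011-01,0111-1,01110-
  m31: 0111-1 ←essential
  m34: -00010,10-010
  m42: 10-010,101-10,10101-
  m43: 10101- ←essential
  m45: 101101 ←essential
  m46: -01110,1-1110,101-10
  m55: 110111 ←essential
  m62: 1-1110 ←essential
Essential: -01110, 0000-0, 01-010, 01-101, 011-01, 0111-1, 01110-, 1-1110, 10101-, 101101, 110111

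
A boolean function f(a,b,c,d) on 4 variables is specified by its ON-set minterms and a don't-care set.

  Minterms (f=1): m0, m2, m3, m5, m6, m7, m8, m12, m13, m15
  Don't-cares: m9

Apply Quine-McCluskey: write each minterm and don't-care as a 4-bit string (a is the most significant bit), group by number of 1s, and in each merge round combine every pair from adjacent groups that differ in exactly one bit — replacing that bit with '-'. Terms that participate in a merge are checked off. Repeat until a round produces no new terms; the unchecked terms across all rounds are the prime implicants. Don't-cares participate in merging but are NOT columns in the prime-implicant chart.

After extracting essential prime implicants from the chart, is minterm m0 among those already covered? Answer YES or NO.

NO

Round 0: 0000✓ 0010✓ 0011✓ 0101✓ 0110✓ 0111✓ 1000✓ 1001✓ 1100✓ 1101✓ 1111✓
Round 1: -000 -101✓ -111✓ 0-10✓ 0-11✓ 00-0 001-✓ 01-1✓ 011-✓ 1-00✓ 1-01✓ 100-✓ 11-1✓ 110-✓
Round 2: -1-1 0-1- 1-0-
PIs = {-000, -1-1, 0-1-, 00-0, 1-0-}
Coverage chart:
  m0: -000,00-0
  m2: 0-1-,00-0
  m3: 0-1- ←essential
  m5: -1-1 ←essential
  m6: 0-1- ←essential
  m7: -1-1,0-1-
  m8: -000,1-0-
  m12: 1-0- ←essential
  m13: -1-1,1-0-
  m15: -1-1 ←essential
Essential: -1-1, 0-1-, 1-0-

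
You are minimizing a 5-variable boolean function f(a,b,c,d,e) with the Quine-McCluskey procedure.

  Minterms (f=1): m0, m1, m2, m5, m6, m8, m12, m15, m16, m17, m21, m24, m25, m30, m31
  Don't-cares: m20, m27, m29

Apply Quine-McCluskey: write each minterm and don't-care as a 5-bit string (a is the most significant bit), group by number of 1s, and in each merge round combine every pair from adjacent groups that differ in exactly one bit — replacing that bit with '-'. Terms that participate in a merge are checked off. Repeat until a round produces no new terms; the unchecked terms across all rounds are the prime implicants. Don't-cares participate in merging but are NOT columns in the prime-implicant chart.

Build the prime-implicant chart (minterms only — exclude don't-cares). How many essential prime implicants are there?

[col 0] 00000*, 00001*, 00010*, 00101*, 00110*, 01000*, 01100*, 01111*, 10000*, 10001*, 10100*, 10101*, 11000*, 11001*, 11011*, 11101*, 11110*, 11111*
[col 1] -0000*, -0001*, -0101*, -1000*, -1111, 0-000*, 00-01*, 00-10, 000-0, 0000-*, 01-00, 1-000*, 1-001*, 1-101*, 10-00*, 10-01*, 1000-*, 1010-*, 11-01*, 11-11*, 110-1*, 1100-*, 111-1*, 1111-
[col 2] --000, -0-01, -000-, 1--01, 1-00-, 10-0-, 11--1
Prime implicants: --000, -0-01, -000-, -1111, 00-10, 000-0, 01-00, 1--01, 1-00-, 10-0-, 11--1, 1111-
PI chart (minterm → PIs covering it):
  0 | --000,-000-,000-0
  1 | -0-01,-000-
  2 | 00-10,000-0
  5 | -0-01  (sole → essential)
  6 | 00-10  (sole → essential)
  8 | --000,01-00
  12 | 01-00  (sole → essential)
  15 | -1111  (sole → essential)
  16 | --000,-000-,1-00-,10-0-
  17 | -0-01,-000-,1--01,1-00-,10-0-
  21 | -0-01,1--01,10-0-
  24 | --000,1-00-
  25 | 1--01,1-00-,11--1
  30 | 1111-  (sole → essential)
  31 | -1111,11--1,1111-
Essential prime implicants: -0-01, -1111, 00-10, 01-00, 1111-

5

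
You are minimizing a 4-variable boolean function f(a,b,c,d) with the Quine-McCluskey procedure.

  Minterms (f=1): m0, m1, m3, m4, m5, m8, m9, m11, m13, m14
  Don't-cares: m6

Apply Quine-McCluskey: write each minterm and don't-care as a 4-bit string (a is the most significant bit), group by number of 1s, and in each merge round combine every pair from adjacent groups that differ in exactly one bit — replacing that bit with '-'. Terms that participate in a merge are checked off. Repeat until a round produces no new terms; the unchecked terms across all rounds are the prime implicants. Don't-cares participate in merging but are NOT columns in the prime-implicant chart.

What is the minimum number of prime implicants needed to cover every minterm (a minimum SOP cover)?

5

Round 0: 0000✓ 0001✓ 0011✓ 0100✓ 0101✓ 0110✓ 1000✓ 1001✓ 1011✓ 1101✓ 1110✓
Round 1: -000✓ -001✓ -011✓ -101✓ -110 0-00✓ 0-01✓ 00-1✓ 000-✓ 01-0 010-✓ 1-01✓ 10-1✓ 100-✓
Round 2: --01 -0-1 -00- 0-0-
PIs = {--01, -0-1, -00-, -110, 0-0-, 01-0}
Coverage chart:
  m0: -00-,0-0-
  m1: --01,-0-1,-00-,0-0-
  m3: -0-1 ←essential
  m4: 0-0-,01-0
  m5: --01,0-0-
  m8: -00- ←essential
  m9: --01,-0-1,-00-
  m11: -0-1 ←essential
  m13: --01 ←essential
  m14: -110 ←essential
Essential: --01, -0-1, -00-, -110
Petrick residual → 0-0-
Min cover (5 terms): c'd + b'd + b'c' + bcd' + a'c'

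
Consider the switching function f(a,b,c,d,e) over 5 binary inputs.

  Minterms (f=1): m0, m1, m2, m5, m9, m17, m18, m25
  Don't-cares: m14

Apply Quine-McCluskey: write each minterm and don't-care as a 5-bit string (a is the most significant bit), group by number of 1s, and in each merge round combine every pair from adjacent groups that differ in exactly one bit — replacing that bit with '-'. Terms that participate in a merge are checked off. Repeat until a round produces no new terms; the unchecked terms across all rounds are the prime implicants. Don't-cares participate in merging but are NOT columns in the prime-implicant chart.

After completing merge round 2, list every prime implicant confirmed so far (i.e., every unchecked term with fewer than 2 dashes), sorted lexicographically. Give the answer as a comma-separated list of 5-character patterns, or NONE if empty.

Round 0: 00000✓ 00001✓ 00010✓ 00101✓ 01001✓ 01110 10001✓ 10010✓ 11001✓
Round 1: -0001✓ -0010 -1001✓ 0-001✓ 00-01 000-0 0000- 1-001✓
Round 2: --001
PIs = {--001, -0010, 00-01, 000-0, 0000-, 01110}

-0010, 00-01, 000-0, 0000-, 01110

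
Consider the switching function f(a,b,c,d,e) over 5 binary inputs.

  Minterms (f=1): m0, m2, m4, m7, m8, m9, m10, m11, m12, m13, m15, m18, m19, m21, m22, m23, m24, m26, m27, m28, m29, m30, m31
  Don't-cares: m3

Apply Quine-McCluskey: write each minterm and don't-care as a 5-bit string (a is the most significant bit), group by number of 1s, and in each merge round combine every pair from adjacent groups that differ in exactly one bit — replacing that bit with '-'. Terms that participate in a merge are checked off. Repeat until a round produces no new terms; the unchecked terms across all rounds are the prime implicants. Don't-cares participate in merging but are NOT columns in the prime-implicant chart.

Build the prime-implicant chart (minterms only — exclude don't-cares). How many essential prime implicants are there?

4

Round 0: 00000✓ 00010✓ 00011✓ 00100✓ 00111✓ 01000✓ 01001✓ 01010✓ 01011✓ 01100✓ 01101✓ 01111✓ 10010✓ 10011✓ 10101✓ 10110✓ 10111✓ 11000✓ 11010✓ 11011✓ 11100✓ 11101✓ 11110✓ 11111✓
Round 1: -0010✓ -0011✓ -0111✓ -1000✓ -1010✓ -1011✓ -1100✓ -1101✓ -1111✓ 0-000✓ 0-010✓ 0-011✓ 0-100✓ 0-111✓ 00-00✓ 00-11✓ 000-0✓ 0001-✓ 01-00✓ 01-01✓ 01-11✓ 010-0✓ 010-1✓ 0100-✓ 0101-✓ 011-1✓ 0110-✓ 1-010✓ 1-011✓ 1-101✓ 1-110✓ 1-111✓ 10-10✓ 10-11✓ 1001-✓ 101-1✓ 1011-✓ 11-00✓ 11-10✓ 11-11✓ 110-0✓ 1101-✓ 111-0✓ 111-1✓ 1110-✓ 1111-✓
Round 2: --010✓ --011✓ --111✓ -0-11✓ -001-✓ -1-00 -1-11✓ -10-0 -101-✓ -11-1 -110- 0--00 0--11✓ 0-0-0 0-01-✓ 01--1 01-0- 010-- 1--10✓ 1--11✓ 1-01-✓ 1-1-1 1-11-✓ 10-1-✓ 11--0 11-1-✓ 111--
Round 3: ---11 --01- 1--1-
PIs = {---11, --01-, -1-00, -10-0, -11-1, -110-, 0--00, 0-0-0, 01--1, 01-0-, 010--, 1--1-, 1-1-1, 11--0, 111--}
Coverage chart:
  m0: 0--00,0-0-0
  m2: --01-,0-0-0
  m4: 0--00 ←essential
  m7: ---11 ←essential
  m8: -1-00,-10-0,0--00,0-0-0,01-0-,010--
  m9: 01--1,01-0-,010--
  m10: --01-,-10-0,0-0-0,010--
  m11: ---11,--01-,01--1,010--
  m12: -1-00,-110-,0--00,01-0-
  m13: -11-1,-110-,01--1,01-0-
  m15: ---11,-11-1,01--1
  m18: --01-,1--1-
  m19: ---11,--01-,1--1-
  m21: 1-1-1 ←essential
  m22: 1--1- ←essential
  m23: ---11,1--1-,1-1-1
  m24: -1-00,-10-0,11--0
  m26: --01-,-10-0,1--1-,11--0
  m27: ---11,--01-,1--1-
  m28: -1-00,-110-,11--0,111--
  m29: -11-1,-110-,1-1-1,111--
  m30: 1--1-,11--0,111--
  m31: ---11,-11-1,1--1-,1-1-1,111--
Essential: ---11, 0--00, 1--1-, 1-1-1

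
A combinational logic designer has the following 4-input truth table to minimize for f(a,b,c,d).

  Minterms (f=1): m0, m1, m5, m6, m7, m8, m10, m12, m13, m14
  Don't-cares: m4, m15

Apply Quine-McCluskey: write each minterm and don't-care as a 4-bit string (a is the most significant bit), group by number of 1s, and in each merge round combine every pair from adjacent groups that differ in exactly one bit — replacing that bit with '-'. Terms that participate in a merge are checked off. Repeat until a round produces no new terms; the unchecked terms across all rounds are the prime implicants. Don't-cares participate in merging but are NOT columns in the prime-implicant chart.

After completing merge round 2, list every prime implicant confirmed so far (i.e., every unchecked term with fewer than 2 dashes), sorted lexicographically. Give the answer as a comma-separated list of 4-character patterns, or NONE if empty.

NONE

Round 0: 0000✓ 0001✓ 0100✓ 0101✓ 0110✓ 0111✓ 1000✓ 1010✓ 1100✓ 1101✓ 1110✓ 1111✓
Round 1: -000✓ -100✓ -101✓ -110✓ -111✓ 0-00✓ 0-01✓ 000-✓ 01-0✓ 01-1✓ 010-✓ 011-✓ 1-00✓ 1-10✓ 10-0✓ 11-0✓ 11-1✓ 110-✓ 111-✓
Round 2: --00 -1-0✓ -1-1✓ -10-✓ -11-✓ 0-0- 01--✓ 1--0 11--✓
Round 3: -1--
PIs = {--00, -1--, 0-0-, 1--0}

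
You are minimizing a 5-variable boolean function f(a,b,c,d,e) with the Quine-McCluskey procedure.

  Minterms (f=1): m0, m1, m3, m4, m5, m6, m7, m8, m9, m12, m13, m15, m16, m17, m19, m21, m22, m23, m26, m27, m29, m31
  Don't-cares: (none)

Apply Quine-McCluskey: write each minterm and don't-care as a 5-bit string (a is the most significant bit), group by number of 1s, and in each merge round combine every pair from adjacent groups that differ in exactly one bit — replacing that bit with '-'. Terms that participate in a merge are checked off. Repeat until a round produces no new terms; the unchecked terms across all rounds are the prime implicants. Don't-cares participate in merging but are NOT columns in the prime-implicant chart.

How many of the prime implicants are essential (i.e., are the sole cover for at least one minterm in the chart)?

6

Round 0: 00000✓ 00001✓ 00011✓ 00100✓ 00101✓ 00110✓ 00111✓ 01000✓ 01001✓ 01100✓ 01101✓ 01111✓ 10000✓ 10001✓ 10011✓ 10101✓ 10110✓ 10111✓ 11010✓ 11011✓ 11101✓ 11111✓
Round 1: -0000✓ -0001✓ -0011✓ -0101✓ -0110✓ -0111✓ -1101✓ -1111✓ 0-000✓ 0-001✓ 0-100✓ 0-101✓ 0-111✓ 00-00✓ 00-01✓ 00-11✓ 000-1✓ 0000-✓ 001-0✓ 001-1✓ 0010-✓ 0011-✓ 01-00✓ 01-01✓ 0100-✓ 011-1✓ 0110-✓ 1-011✓ 1-101✓ 1-111✓ 10-01✓ 10-11✓ 100-1✓ 1000-✓ 101-1✓ 1011-✓ 11-11✓ 1101- 111-1✓
Round 2: --101✓ --111✓ -0-01✓ -0-11✓ -00-1✓ -000- -01-1✓ -011- -11-1✓ 0--00✓ 0--01✓ 0-00-✓ 0-1-1✓ 0-10-✓ 00--1✓ 00-0-✓ 001-- 01-0-✓ 1--11 1-1-1✓ 10--1✓
Round 3: --1-1 -0--1 0--0-
PIs = {--1-1, -0--1, -000-, -011-, 0--0-, 001--, 1--11, 1101-}
Coverage chart:
  m0: -000-,0--0-
  m1: -0--1,-000-,0--0-
  m3: -0--1 ←essential
  m4: 0--0-,001--
  m5: --1-1,-0--1,0--0-,001--
  m6: -011-,001--
  m7: --1-1,-0--1,-011-,001--
  m8: 0--0- ←essential
  m9: 0--0- ←essential
  m12: 0--0- ←essential
  m13: --1-1,0--0-
  m15: --1-1 ←essential
  m16: -000- ←essential
  m17: -0--1,-000-
  m19: -0--1,1--11
  m21: --1-1,-0--1
  m22: -011- ←essential
  m23: --1-1,-0--1,-011-,1--11
  m26: 1101- ←essential
  m27: 1--11,1101-
  m29: --1-1 ←essential
  m31: --1-1,1--11
Essential: --1-1, -0--1, -000-, -011-, 0--0-, 1101-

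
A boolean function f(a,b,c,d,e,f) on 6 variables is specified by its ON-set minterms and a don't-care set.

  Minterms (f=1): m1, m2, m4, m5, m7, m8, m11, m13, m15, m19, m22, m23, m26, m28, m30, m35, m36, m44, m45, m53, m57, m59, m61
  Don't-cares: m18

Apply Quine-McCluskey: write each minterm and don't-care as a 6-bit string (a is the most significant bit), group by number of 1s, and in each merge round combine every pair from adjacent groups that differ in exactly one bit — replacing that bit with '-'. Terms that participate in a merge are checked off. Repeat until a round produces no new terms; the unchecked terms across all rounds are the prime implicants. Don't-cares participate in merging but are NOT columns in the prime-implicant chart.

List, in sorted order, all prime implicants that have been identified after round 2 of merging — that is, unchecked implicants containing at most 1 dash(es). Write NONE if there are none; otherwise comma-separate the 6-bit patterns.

size-2^0 implicants → 000001(✓)  000010(✓)  000100(✓)  000101(✓)  000111(✓)  001000  001011(✓)  001101(✓)  001111(✓)  010010(✓)  010011(✓)  010110(✓)  010111(✓)  011010(✓)  011100(✓)  011110(✓)  100011  100100(✓)  101100(✓)  101101(✓)  110101(✓)  111001(✓)  111011(✓)  111101(✓)
size-2^1 implicants → -00100  -01101  0-0010  0-0111  00-101(✓)  00-111(✓)  000-01  0001-1(✓)  00010-  001-11  0011-1(✓)  01-010(✓)  01-110(✓)  010-10(✓)  010-11(✓)  01001-(✓)  01011-(✓)  011-10(✓)  0111-0  1-1101  10-100  10110-  11-101  111-01  1110-1
size-2^2 implicants → 00-1-1  01--10  010-1-
Unchecked terms (primes): -00100, -01101, 0-0010, 0-0111, 00-1-1, 000-01, 00010-, 001-11, 001000, 01--10, 010-1-, 0111-0, 1-1101, 10-100, 100011, 10110-, 11-101, 111-01, 1110-1

-00100, -01101, 0-0010, 0-0111, 000-01, 00010-, 001-11, 001000, 0111-0, 1-1101, 10-100, 100011, 10110-, 11-101, 111-01, 1110-1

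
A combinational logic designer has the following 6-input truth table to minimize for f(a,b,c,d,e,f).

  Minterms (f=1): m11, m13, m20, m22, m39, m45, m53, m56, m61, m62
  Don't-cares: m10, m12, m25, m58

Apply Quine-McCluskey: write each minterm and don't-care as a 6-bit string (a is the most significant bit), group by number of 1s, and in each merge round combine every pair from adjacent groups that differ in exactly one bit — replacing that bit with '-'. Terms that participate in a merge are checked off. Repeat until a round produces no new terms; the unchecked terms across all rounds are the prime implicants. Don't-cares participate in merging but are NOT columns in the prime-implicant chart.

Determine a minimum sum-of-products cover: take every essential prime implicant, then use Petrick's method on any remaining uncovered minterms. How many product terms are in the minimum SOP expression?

size-2^0 implicants → 001010(✓)  001011(✓)  001100(✓)  001101(✓)  010100(✓)  010110(✓)  011001  100111  101101(✓)  110101(✓)  111000(✓)  111010(✓)  111101(✓)  111110(✓)
size-2^1 implicants → -01101  00101-  00110-  0101-0  1-1101  11-101  111-10  1110-0
Unchecked terms (primes): -01101, 00101-, 00110-, 0101-0, 011001, 1-1101, 100111, 11-101, 111-10, 1110-0
Minterm coverage:
  m11 ⊆ 00101- [E]
  m13 ⊆ -01101,00110-
  m20 ⊆ 0101-0 [E]
  m22 ⊆ 0101-0 [E]
  m39 ⊆ 100111 [E]
  m45 ⊆ -01101,1-1101
  m53 ⊆ 11-101 [E]
  m56 ⊆ 1110-0 [E]
  m61 ⊆ 1-1101,11-101
  m62 ⊆ 111-10 [E]
E = {00101-, 0101-0, 100111, 11-101, 111-10, 1110-0}
Petrick residual → -01101
Cover = b'cde'f + a'b'cd'e + a'bc'df' + ab'c'def + abde'f + abcef' + abcd'f'  |cover|=7

7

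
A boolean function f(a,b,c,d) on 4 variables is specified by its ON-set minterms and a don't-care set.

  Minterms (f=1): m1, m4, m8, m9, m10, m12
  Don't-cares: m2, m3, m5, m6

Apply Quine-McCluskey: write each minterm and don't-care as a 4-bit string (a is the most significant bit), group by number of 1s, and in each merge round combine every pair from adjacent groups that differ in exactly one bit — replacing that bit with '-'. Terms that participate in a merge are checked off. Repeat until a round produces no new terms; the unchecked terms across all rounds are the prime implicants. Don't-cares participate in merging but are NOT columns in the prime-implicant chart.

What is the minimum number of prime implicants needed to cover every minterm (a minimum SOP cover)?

[col 0] 0001*, 0010*, 0011*, 0100*, 0101*, 0110*, 1000*, 1001*, 1010*, 1100*
[col 1] -001, -010, -100, 0-01, 0-10, 00-1, 001-, 01-0, 010-, 1-00, 10-0, 100-
Prime implicants: -001, -010, -100, 0-01, 0-10, 00-1, 001-, 01-0, 010-, 1-00, 10-0, 100-
PI chart (minterm → PIs covering it):
  1 | -001,0-01,00-1
  4 | -100,01-0,010-
  8 | 1-00,10-0,100-
  9 | -001,100-
  10 | -010,10-0
  12 | -100,1-00
(no essential prime implicants)
Petrick residual → -001, -100, 10-0
Minimum SOP uses 3 PIs: b'c'd + bc'd' + ab'd'

3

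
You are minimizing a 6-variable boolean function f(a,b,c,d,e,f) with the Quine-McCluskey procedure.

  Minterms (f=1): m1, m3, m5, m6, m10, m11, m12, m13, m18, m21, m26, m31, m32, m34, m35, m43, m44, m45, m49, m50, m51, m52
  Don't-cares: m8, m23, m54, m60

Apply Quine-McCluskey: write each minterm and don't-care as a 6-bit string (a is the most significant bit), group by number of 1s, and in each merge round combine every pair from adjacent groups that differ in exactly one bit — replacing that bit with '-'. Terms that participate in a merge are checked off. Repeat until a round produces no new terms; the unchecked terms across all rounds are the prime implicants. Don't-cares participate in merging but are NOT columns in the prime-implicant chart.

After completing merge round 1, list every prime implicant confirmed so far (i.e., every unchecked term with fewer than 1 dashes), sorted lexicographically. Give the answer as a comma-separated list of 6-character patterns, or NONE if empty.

000110

Round 0: 000001✓ 000011✓ 000101✓ 000110 001000✓ 001010✓ 001011✓ 001100✓ 001101✓ 010010✓ 010101✓ 010111✓ 011010✓ 011111✓ 100000✓ 100010✓ 100011✓ 101011✓ 101100✓ 101101✓ 110001✓ 110010✓ 110011✓ 110100✓ 110110✓ 111100✓
Round 1: -00011✓ -01011✓ -01100✓ -01101✓ -10010 0-0101 0-1010 00-011✓ 00-101 000-01 0000-1 001-00 0010-0 00101- 00110-✓ 01-010 01-111 0101-1 1-0010✓ 1-0011✓ 1-1100 10-011✓ 1000-0 10001-✓ 10110-✓ 11-100 110-10 1100-1 11001-✓ 1101-0
Round 2: -0-011 -0110- 1-001-
PIs = {-0-011, -0110-, -10010, 0-0101, 0-1010, 00-101, 000-01, 0000-1, 000110, 001-00, 0010-0, 00101-, 01-010, 01-111, 0101-1, 1-001-, 1-1100, 1000-0, 11-100, 110-10, 1100-1, 1101-0}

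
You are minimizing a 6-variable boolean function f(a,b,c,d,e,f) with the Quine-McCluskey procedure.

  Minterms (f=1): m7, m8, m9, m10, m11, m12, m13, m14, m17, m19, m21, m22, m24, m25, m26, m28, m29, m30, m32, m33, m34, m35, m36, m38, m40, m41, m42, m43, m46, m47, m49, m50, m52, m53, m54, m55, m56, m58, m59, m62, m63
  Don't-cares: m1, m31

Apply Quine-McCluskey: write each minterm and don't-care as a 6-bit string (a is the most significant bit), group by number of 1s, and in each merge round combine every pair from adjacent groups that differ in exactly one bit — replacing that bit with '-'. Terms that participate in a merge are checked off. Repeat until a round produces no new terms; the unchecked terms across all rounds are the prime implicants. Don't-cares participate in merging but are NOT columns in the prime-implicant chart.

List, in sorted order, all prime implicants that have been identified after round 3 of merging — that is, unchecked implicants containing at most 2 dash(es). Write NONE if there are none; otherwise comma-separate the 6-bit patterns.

--0001, -0-001, -1-110, -10-01, -1111-, 0--001, 000111, 01--01, 0100-1, 0111--, 1-01-0, 100--0, 11-11-, 1101--

size-2^0 implicants → 000001(✓)  000111  001000(✓)  001001(✓)  001010(✓)  001011(✓)  001100(✓)  001101(✓)  001110(✓)  010001(✓)  010011(✓)  010101(✓)  010110(✓)  011000(✓)  011001(✓)  011010(✓)  011100(✓)  011101(✓)  011110(✓)  011111(✓)  100000(✓)  100001(✓)  100010(✓)  100011(✓)  100100(✓)  100110(✓)  101000(✓)  101001(✓)  101010(✓)  101011(✓)  101110(✓)  101111(✓)  110001(✓)  110010(✓)  110100(✓)  110101(✓)  110110(✓)  110111(✓)  111000(✓)  111010(✓)  111011(✓)  111110(✓)  111111(✓)
size-2^1 implicants → -00001(✓)  -01000(✓)  -01001(✓)  -01010(✓)  -01011(✓)  -01110(✓)  -10001(✓)  -10101(✓)  -10110(✓)  -11000(✓)  -11010(✓)  -11110(✓)  -11111(✓)  0-0001(✓)  0-1000(✓)  0-1001(✓)  0-1010(✓)  0-1100(✓)  0-1101(✓)  0-1110(✓)  00-001(✓)  001-00(✓)  001-01(✓)  001-10(✓)  0010-0(✓)  0010-1(✓)  00100-(✓)  00101-(✓)  0011-0(✓)  00110-(✓)  01-001(✓)  01-101(✓)  01-110(✓)  010-01(✓)  0100-1  011-00(✓)  011-01(✓)  011-10(✓)  0110-0(✓)  01100-(✓)  0111-0(✓)  0111-1(✓)  01110-(✓)  01111-(✓)  1-0001(✓)  1-0010(✓)  1-0100(✓)  1-0110(✓)  1-1000(✓)  1-1010(✓)  1-1011(✓)  1-1110(✓)  1-1111(✓)  10-000(✓)  10-001(✓)  10-010(✓)  10-011(✓)  10-110(✓)  100-00(✓)  100-10(✓)  1000-0(✓)  1000-1(✓)  10000-(✓)  10001-(✓)  1001-0(✓)  101-10(✓)  101-11(✓)  1010-0(✓)  1010-1(✓)  10100-(✓)  10101-(✓)  10111-(✓)  11-010(✓)  11-110(✓)  11-111(✓)  110-01(✓)  110-10(✓)  1101-0(✓)  1101-1(✓)  11010-(✓)  11011-(✓)  111-10(✓)  111-11(✓)  1110-0(✓)  11101-(✓)  11111-(✓)
size-2^2 implicants → --0001  --1000(✓)  --1010(✓)  --1110(✓)  -0-001  -01-10(✓)  -010-0(✓)  -010-1(✓)  -0100-(✓)  -0101-(✓)  -1-110  -10-01  -11-10(✓)  -110-0(✓)  -1111-  0--001  0-1-00(✓)  0-1-01(✓)  0-1-10(✓)  0-10-0(✓)  0-100-(✓)  0-11-0(✓)  0-110-(✓)  001--0(✓)  001-0-(✓)  0010--(✓)  01--01  011--0(✓)  011-0-(✓)  0111--  1--010(✓)  1--110(✓)  1-0-10(✓)  1-01-0  1-1-10(✓)  1-1-11(✓)  1-10-0(✓)  1-101-(✓)  1-111-(✓)  10--10(✓)  10-0-0(✓)  10-0-1(✓)  10-00-(✓)  10-01-(✓)  100--0  1000--(✓)  101-1-(✓)  1010--(✓)  11--10(✓)  11-11-  1101--  111-1-(✓)
size-2^3 implicants → --1-10  --10-0  -010--  0-1--0  0-1-0-  1---10  1-1-1-  10-0--
Unchecked terms (primes): --0001, --1-10, --10-0, -0-001, -010--, -1-110, -10-01, -1111-, 0--001, 0-1--0, 0-1-0-, 000111, 01--01, 0100-1, 0111--, 1---10, 1-01-0, 1-1-1-, 10-0--, 100--0, 11-11-, 1101--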